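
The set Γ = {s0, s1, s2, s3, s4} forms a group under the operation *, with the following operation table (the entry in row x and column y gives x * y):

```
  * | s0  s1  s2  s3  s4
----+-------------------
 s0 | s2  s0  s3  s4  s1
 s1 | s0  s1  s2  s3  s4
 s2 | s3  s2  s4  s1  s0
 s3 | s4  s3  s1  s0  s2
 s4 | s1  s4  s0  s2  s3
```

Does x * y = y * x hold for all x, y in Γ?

Check whether the table is symmetric across its main diagonal.
Every entry (row x, col y) equals the entry (row y, col x), so Γ is abelian.

Yes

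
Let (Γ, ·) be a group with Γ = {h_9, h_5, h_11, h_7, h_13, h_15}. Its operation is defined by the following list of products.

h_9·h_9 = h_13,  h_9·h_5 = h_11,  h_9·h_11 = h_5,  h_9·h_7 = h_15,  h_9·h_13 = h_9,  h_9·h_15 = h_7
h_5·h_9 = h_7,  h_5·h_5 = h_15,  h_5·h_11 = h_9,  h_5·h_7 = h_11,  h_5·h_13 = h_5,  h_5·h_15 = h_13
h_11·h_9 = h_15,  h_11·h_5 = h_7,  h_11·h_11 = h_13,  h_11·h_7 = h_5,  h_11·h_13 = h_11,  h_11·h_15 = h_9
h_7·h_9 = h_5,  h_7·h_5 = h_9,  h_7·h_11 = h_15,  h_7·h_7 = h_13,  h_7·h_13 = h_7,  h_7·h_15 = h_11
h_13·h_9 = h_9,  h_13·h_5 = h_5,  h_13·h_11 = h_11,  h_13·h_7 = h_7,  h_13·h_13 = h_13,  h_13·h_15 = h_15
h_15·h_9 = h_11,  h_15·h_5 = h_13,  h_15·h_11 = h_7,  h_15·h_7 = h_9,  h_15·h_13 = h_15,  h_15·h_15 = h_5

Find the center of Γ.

An element z is central iff its row equals its column in the table.
For h_7: h_7·h_15 = h_11 ≠ h_9 = h_15·h_7, so h_7 ∉ Z.
Checking each element this way leaves Z(Γ) = {h_13}.

{h_13}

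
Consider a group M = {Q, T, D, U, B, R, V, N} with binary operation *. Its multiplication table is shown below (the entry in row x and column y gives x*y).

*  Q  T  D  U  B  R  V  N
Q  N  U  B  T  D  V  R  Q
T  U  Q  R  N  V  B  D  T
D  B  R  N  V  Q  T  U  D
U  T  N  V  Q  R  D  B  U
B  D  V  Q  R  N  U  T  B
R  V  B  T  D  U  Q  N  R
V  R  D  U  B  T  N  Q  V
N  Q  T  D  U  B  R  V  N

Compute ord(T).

4

The identity element is N (its row matches the header).
T^1 = T
T^2 = T*T = Q
T^3 = Q*T = U
T^4 = U*T = N
The first power of T equal to the identity is T^4, so ord(T) = 4.
(Structurally, M here is isomorphic to Z_2 x Z_4.)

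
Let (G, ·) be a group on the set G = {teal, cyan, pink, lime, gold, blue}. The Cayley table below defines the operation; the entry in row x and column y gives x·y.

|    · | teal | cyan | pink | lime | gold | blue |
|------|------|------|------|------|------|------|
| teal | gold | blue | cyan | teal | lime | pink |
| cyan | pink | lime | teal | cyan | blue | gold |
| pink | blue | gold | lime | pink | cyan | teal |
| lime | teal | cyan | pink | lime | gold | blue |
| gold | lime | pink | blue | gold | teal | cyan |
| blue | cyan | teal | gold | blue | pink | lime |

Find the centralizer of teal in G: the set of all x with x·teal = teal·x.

Compare row teal with column teal entry by entry.
gold·teal = lime = teal·gold, so gold commutes with teal.
cyan·teal = pink but teal·cyan = blue, so cyan does not.
Collecting the elements that commute with teal: C(teal) = {gold, lime, teal}.

{gold, lime, teal}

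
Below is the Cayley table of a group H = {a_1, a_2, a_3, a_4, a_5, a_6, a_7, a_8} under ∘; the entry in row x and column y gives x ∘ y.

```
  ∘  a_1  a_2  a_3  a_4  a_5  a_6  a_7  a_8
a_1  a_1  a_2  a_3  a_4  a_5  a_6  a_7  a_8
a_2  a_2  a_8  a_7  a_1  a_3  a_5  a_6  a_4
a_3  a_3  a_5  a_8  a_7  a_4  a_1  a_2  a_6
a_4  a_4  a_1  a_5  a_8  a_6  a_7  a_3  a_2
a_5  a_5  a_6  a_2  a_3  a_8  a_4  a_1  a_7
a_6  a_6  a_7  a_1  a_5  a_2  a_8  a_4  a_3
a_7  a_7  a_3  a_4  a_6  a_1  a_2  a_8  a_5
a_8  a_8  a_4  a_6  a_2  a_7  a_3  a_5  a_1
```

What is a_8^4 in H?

a_1

a_8^1 = a_8
a_8^2 = a_8 ∘ a_8 = a_1
a_8^3 = a_1 ∘ a_8 = a_8
a_8^4 = a_8 ∘ a_8 = a_1
(Structurally, H here is isomorphic to the quaternion group Q_8.)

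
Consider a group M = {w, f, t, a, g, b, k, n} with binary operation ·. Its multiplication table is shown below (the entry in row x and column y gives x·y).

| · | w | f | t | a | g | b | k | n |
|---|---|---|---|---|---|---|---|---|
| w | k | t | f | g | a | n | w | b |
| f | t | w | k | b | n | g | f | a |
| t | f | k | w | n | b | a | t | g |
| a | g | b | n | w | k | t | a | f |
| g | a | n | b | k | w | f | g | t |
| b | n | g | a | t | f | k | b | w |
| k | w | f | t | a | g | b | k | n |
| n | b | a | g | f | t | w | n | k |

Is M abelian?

Check whether the table is symmetric across its main diagonal.
Every entry (row x, col y) equals the entry (row y, col x), so M is abelian.

Yes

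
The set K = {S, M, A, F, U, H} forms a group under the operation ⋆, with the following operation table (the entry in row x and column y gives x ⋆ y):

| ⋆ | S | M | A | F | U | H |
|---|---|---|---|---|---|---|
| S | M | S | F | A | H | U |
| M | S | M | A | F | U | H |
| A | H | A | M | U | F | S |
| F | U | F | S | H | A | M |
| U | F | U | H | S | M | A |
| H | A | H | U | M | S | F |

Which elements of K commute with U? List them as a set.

{M, U}

Compare row U with column U entry by entry.
A ⋆ U = F but U ⋆ A = H, so A does not.
Collecting the elements that commute with U: C(U) = {M, U}.
(Structurally, K here is isomorphic to the symmetric group S_3.)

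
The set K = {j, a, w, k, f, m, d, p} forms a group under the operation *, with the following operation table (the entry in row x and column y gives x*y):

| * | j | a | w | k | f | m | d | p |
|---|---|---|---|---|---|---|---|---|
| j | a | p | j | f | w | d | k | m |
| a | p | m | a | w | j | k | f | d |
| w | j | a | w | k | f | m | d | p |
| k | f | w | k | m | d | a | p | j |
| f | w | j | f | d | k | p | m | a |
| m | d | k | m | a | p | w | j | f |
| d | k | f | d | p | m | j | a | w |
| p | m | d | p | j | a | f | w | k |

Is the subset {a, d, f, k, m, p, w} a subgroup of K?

f*a = j, which is not in {a, d, f, k, m, p, w}.
The subset is not closed under *, so it is not a subgroup.

No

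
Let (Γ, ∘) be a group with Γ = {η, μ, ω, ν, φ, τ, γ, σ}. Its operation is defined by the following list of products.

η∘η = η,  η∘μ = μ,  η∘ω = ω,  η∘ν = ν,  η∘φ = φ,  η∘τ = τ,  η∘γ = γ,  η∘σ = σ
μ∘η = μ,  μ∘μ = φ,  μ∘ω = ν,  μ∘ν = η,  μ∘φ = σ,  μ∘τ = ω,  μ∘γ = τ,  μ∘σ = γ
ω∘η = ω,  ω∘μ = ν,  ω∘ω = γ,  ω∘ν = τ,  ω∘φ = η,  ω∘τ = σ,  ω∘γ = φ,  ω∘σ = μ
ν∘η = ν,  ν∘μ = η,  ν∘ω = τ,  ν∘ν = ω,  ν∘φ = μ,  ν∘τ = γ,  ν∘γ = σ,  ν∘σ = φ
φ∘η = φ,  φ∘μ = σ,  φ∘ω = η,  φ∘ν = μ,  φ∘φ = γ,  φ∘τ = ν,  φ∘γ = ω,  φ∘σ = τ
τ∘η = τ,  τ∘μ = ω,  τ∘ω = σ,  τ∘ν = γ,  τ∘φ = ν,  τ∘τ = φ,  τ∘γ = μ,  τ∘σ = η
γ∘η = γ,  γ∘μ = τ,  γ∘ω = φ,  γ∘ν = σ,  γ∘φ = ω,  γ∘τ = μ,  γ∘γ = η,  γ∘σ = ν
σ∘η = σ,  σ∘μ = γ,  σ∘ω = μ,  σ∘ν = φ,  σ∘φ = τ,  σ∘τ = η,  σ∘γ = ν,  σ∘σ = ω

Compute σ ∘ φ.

τ

Read row σ, column φ: σ ∘ φ = τ.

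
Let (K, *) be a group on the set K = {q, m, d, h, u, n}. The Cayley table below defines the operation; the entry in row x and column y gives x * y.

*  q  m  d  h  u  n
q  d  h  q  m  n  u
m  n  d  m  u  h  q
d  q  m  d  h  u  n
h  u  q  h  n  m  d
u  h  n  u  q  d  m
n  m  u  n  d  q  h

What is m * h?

Read row m, column h: m * h = u.
(Structurally, K here is isomorphic to the symmetric group S_3.)

u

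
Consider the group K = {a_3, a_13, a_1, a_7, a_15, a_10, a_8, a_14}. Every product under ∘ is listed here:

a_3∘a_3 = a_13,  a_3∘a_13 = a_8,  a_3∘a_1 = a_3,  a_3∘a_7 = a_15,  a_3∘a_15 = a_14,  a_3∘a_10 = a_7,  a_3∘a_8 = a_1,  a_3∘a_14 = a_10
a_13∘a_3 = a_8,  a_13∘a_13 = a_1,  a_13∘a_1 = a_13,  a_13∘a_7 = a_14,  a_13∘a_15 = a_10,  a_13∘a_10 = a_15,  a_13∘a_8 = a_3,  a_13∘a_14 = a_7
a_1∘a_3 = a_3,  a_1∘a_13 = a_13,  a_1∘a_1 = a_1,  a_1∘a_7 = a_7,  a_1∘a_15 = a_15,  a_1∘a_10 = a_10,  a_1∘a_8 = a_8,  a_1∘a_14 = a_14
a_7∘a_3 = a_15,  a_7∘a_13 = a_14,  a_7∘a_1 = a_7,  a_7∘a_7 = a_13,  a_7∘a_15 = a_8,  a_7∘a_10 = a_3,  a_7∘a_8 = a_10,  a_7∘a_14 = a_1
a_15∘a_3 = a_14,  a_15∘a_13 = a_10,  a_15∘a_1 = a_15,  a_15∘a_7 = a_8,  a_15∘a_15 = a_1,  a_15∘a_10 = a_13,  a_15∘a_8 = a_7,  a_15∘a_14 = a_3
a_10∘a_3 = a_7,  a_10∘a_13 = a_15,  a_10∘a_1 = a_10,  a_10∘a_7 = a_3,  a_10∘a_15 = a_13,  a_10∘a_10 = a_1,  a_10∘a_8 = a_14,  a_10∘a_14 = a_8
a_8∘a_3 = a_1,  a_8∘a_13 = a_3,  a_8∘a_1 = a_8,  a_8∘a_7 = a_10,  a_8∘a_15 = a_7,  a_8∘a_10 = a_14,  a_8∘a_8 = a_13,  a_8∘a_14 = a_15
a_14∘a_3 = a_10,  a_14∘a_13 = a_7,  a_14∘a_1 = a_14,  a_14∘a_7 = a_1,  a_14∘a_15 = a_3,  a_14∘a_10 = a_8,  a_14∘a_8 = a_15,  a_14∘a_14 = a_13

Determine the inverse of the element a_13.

First locate the identity: row a_1 matches the header, so a_1 is the identity.
Scan row a_13 for a_1: a_13 ∘ a_13 = a_1. Hence a_13^(-1) = a_13.

a_13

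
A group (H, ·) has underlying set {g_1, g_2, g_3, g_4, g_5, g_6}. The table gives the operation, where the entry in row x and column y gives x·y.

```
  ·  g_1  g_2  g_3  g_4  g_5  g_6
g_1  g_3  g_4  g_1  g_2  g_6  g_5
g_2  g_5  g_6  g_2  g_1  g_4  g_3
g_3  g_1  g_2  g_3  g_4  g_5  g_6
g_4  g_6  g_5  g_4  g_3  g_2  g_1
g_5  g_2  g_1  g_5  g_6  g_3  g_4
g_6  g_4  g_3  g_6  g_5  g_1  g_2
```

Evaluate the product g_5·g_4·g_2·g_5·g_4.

g_5·g_4 = g_6
g_6·g_2 = g_3
g_3·g_5 = g_5
g_5·g_4 = g_6

g_6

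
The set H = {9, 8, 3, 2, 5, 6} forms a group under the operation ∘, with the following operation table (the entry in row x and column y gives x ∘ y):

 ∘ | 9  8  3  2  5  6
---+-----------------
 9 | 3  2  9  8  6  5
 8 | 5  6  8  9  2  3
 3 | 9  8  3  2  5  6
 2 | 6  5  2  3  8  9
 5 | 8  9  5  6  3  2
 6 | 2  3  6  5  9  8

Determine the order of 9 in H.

2

The identity element is 3 (its row matches the header).
9^1 = 9
9^2 = 9 ∘ 9 = 3
The first power of 9 equal to the identity is 9^2, so ord(9) = 2.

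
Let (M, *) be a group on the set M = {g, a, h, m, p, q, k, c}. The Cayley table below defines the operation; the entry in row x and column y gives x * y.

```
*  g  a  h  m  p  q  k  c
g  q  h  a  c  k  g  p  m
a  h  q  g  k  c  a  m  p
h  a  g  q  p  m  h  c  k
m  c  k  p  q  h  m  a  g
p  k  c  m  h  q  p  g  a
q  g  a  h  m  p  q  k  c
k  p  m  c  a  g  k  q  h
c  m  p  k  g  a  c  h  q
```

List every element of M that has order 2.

Identity is q. Compute the order of each non-identity element by repeated multiplication:
  g: g → q  (order 2)
  a: a → q  (order 2)
  h: h → q  (order 2)
  m: m → q  (order 2)
  p: p → q  (order 2)
  k: k → q  (order 2)
  c: c → q  (order 2)
Elements of order 2: {a, c, g, h, k, m, p}.

{a, c, g, h, k, m, p}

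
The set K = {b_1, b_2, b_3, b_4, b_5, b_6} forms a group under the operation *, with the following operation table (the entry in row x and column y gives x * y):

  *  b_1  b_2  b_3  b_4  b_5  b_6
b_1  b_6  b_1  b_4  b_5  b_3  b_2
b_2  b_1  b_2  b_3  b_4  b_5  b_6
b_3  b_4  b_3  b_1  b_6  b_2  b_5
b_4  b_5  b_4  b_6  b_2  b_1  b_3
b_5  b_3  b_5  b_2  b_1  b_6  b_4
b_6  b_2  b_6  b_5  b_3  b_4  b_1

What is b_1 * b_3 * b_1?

b_5

b_1 * b_3 = b_4
b_4 * b_1 = b_5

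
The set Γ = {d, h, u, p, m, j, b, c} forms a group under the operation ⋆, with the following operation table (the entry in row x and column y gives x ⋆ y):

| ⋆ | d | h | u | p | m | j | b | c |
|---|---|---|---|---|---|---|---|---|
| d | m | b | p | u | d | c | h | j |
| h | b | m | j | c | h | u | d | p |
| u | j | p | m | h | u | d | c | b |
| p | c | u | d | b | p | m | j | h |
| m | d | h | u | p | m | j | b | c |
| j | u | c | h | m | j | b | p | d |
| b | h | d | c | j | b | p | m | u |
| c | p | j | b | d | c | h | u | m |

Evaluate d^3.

d^1 = d
d^2 = d ⋆ d = m
d^3 = m ⋆ d = d

d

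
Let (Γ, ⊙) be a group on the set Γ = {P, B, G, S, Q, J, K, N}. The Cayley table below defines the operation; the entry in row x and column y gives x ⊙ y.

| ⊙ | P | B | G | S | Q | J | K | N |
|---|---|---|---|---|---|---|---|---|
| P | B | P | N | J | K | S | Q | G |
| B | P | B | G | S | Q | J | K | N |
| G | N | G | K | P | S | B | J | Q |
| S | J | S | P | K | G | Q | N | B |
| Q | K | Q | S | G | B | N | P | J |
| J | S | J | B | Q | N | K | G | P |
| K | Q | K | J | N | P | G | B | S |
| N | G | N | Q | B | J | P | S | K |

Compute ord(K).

2

The identity element is B (its row matches the header).
K^1 = K
K^2 = K ⊙ K = B
The first power of K equal to the identity is K^2, so ord(K) = 2.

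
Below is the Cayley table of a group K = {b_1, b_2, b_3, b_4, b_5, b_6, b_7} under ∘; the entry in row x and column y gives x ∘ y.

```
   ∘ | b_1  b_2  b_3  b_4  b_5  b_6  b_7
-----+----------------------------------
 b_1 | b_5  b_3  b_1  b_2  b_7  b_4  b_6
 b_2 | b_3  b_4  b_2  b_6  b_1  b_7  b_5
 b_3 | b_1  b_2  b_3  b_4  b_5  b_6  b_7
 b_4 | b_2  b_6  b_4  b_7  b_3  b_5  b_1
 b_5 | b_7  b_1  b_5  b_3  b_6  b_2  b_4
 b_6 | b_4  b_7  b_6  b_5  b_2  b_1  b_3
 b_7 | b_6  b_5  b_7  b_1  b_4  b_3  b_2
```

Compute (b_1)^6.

b_2

b_1^1 = b_1
b_1^2 = b_1 ∘ b_1 = b_5
b_1^3 = b_5 ∘ b_1 = b_7
b_1^4 = b_7 ∘ b_1 = b_6
b_1^5 = b_6 ∘ b_1 = b_4
b_1^6 = b_4 ∘ b_1 = b_2
(Structurally, K here is isomorphic to the cyclic group Z_7.)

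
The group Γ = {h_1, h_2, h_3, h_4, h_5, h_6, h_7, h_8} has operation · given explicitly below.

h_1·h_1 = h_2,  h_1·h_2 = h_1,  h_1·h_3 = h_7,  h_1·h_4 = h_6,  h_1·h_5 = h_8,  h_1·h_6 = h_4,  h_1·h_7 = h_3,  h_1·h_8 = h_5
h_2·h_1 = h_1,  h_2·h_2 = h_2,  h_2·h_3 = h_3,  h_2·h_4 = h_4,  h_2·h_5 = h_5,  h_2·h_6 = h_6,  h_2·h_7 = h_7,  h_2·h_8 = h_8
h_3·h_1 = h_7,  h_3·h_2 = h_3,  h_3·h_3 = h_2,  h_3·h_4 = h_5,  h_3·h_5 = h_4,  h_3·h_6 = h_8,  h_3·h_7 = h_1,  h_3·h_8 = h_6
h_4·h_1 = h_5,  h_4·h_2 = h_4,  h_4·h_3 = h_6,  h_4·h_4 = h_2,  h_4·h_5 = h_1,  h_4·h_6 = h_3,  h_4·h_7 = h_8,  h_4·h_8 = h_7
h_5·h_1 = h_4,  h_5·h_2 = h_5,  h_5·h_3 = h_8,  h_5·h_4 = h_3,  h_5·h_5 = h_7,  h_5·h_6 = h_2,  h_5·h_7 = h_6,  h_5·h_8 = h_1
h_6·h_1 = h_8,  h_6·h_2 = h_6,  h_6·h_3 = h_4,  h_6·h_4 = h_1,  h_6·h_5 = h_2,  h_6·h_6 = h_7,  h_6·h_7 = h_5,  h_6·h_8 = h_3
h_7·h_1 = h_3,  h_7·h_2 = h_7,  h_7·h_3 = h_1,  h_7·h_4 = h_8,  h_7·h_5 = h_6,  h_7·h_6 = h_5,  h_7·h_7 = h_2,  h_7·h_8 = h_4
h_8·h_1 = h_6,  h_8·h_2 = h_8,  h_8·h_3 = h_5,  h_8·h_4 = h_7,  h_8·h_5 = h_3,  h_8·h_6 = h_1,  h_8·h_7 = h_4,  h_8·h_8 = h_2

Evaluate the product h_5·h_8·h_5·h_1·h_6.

h_5·h_8 = h_1
h_1·h_5 = h_8
h_8·h_1 = h_6
h_6·h_6 = h_7

h_7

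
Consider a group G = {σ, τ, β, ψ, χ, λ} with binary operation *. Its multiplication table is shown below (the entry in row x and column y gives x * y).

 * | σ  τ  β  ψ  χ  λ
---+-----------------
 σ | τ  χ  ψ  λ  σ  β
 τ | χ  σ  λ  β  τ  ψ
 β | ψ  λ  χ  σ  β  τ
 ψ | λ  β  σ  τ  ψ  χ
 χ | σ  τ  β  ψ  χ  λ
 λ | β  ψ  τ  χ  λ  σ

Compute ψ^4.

σ

ψ^1 = ψ
ψ^2 = ψ * ψ = τ
ψ^3 = τ * ψ = β
ψ^4 = β * ψ = σ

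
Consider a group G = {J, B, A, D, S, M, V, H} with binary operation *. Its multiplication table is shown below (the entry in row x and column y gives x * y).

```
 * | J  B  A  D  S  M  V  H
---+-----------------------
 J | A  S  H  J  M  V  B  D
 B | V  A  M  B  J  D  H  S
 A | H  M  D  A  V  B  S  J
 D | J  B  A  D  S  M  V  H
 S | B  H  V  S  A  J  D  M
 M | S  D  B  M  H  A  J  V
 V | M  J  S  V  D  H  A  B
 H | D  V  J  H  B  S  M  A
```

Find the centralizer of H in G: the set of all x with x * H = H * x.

{A, D, H, J}

Compare row H with column H entry by entry.
J * H = D = H * J, so J commutes with H.
S * H = M but H * S = B, so S does not.
Collecting the elements that commute with H: C(H) = {A, D, H, J}.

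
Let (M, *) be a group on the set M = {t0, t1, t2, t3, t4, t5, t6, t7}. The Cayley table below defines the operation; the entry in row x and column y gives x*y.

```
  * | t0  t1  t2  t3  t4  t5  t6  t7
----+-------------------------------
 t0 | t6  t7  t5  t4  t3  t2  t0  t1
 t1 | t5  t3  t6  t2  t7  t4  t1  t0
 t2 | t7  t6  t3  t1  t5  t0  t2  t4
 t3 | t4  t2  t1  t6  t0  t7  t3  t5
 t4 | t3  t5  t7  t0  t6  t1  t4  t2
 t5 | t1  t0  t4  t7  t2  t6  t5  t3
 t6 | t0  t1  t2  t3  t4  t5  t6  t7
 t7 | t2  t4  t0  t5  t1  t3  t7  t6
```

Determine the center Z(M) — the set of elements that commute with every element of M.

An element z is central iff its row equals its column in the table.
For t1: t1*t4 = t7 ≠ t5 = t4*t1, so t1 ∉ Z.
Checking each element this way leaves Z(M) = {t3, t6}.

{t3, t6}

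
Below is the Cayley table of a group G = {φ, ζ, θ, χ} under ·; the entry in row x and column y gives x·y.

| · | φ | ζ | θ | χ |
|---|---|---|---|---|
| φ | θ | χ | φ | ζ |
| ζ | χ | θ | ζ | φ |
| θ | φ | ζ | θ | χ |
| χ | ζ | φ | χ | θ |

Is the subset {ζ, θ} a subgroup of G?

Yes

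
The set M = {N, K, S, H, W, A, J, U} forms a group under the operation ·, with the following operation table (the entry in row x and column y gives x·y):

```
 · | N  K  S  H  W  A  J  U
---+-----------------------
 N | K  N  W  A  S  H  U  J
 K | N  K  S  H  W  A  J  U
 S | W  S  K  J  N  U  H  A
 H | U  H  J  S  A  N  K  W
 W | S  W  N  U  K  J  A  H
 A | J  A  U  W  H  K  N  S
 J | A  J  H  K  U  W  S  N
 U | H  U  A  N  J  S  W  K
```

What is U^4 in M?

K

U^1 = U
U^2 = U·U = K
U^3 = K·U = U
U^4 = U·U = K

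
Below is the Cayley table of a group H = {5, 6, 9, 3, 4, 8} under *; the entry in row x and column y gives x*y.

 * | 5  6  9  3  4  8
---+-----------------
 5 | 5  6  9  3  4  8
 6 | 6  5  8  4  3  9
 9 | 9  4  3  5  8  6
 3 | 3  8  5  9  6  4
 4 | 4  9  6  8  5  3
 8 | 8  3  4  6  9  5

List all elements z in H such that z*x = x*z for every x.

An element z is central iff its row equals its column in the table.
For 4: 4*3 = 8 ≠ 6 = 3*4, so 4 ∉ Z.
Checking each element this way leaves Z(H) = {5}.

{5}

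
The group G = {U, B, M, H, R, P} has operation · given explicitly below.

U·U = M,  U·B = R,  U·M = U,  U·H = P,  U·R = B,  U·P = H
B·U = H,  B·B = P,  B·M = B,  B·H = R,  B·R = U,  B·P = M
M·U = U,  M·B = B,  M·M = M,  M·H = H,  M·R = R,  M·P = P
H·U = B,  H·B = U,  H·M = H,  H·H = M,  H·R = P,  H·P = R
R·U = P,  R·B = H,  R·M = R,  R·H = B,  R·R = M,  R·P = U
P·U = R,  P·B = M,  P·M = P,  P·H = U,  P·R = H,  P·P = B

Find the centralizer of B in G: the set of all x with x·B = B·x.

{B, M, P}

Compare row B with column B entry by entry.
P·B = M = B·P, so P commutes with B.
U·B = R but B·U = H, so U does not.
Collecting the elements that commute with B: C(B) = {B, M, P}.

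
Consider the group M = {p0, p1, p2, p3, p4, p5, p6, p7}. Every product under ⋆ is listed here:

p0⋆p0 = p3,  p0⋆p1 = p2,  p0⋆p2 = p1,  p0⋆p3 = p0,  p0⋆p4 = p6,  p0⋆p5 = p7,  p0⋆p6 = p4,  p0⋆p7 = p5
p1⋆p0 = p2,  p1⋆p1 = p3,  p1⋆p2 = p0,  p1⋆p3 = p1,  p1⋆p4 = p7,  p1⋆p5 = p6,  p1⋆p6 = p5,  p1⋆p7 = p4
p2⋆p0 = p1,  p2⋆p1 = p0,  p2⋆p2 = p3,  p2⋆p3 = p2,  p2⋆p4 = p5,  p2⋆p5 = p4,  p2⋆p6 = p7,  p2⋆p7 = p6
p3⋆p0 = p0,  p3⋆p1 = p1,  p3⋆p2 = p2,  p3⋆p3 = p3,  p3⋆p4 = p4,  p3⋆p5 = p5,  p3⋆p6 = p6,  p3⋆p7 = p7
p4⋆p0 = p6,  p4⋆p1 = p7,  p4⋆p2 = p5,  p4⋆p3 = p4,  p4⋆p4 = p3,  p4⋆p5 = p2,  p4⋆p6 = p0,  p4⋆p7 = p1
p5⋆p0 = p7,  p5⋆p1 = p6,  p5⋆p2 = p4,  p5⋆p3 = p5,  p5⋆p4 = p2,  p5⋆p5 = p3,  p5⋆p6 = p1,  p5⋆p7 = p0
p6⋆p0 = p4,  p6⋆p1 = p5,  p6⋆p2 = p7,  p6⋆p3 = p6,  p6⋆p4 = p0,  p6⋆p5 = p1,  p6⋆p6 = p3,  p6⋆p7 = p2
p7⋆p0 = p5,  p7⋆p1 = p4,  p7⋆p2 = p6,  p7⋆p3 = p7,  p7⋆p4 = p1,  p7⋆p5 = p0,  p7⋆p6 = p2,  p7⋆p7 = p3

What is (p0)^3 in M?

p0^1 = p0
p0^2 = p0 ⋆ p0 = p3
p0^3 = p3 ⋆ p0 = p0
(Structurally, M here is isomorphic to the elementary abelian group (Z_2)^3.)

p0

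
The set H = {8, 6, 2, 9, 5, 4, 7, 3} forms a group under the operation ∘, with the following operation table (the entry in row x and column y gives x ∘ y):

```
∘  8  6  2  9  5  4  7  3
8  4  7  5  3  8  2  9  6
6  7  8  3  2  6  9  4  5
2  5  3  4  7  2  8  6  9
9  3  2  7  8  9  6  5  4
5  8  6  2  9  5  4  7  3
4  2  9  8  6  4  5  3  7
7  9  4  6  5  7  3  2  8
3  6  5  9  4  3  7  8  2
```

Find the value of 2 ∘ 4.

8

Read row 2, column 4: 2 ∘ 4 = 8.
(Structurally, H here is isomorphic to the cyclic group Z_8.)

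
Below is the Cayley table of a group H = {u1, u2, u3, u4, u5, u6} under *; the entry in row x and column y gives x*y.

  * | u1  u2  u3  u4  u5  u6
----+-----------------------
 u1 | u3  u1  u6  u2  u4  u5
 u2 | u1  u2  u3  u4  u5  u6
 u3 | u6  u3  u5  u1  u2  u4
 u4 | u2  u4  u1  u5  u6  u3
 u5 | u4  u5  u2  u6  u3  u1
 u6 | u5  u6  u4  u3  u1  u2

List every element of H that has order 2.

Identity is u2. Compute the order of each non-identity element by repeated multiplication:
  u1: u1 → u3 → u6 → u5 → u4 → u2  (order 6)
  u3: u3 → u5 → u2  (order 3)
  u4: u4 → u5 → u6 → u3 → u1 → u2  (order 6)
  u5: u5 → u3 → u2  (order 3)
  u6: u6 → u2  (order 2)
Elements of order 2: {u6}.

{u6}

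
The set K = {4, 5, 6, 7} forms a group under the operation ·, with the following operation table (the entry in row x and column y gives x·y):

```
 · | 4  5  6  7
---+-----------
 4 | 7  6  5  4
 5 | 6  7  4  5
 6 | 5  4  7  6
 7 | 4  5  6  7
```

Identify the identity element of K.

7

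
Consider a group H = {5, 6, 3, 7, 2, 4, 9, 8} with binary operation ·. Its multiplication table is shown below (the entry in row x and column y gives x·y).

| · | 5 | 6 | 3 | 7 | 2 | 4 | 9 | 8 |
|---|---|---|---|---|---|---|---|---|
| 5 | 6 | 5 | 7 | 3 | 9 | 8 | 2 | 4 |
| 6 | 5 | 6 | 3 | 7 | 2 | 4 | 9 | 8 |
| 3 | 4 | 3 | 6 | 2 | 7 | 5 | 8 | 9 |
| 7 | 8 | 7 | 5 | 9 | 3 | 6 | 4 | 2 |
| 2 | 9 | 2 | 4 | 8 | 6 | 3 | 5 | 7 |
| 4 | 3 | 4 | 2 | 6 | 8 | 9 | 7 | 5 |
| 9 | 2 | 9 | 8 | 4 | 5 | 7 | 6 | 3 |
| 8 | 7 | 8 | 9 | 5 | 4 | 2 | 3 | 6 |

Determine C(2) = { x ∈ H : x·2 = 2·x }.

{2, 5, 6, 9}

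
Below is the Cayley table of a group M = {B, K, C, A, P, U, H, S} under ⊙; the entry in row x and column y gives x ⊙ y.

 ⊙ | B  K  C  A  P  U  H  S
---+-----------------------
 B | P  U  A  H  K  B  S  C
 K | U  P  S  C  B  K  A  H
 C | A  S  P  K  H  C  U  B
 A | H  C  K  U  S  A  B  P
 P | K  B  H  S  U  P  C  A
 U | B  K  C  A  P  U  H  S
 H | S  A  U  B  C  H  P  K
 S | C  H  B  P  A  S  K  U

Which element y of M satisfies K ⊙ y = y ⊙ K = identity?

First locate the identity: row U matches the header, so U is the identity.
Scan row K for U: K ⊙ B = U. Hence K^(-1) = B.
(Structurally, M here is isomorphic to Z_2 x Z_4.)

B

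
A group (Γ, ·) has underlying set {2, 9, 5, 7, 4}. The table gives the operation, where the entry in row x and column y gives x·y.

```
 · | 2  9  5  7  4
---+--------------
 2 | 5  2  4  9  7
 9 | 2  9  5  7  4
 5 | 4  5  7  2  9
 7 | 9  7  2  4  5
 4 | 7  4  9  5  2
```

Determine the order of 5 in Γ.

The identity element is 9 (its row matches the header).
5^1 = 5
5^2 = 5·5 = 7
5^3 = 7·5 = 2
5^4 = 2·5 = 4
5^5 = 4·5 = 9
The first power of 5 equal to the identity is 5^5, so ord(5) = 5.

5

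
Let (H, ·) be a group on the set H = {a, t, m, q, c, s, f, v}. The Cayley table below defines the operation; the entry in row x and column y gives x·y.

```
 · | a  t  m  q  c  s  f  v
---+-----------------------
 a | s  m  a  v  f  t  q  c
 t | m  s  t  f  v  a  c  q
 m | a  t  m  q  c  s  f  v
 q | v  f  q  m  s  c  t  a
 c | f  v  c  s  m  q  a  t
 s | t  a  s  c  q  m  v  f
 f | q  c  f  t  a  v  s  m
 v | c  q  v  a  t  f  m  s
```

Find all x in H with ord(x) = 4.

{a, f, t, v}

Identity is m. Compute the order of each non-identity element by repeated multiplication:
  a: a → s → t → m  (order 4)
  t: t → s → a → m  (order 4)
  q: q → m  (order 2)
  c: c → m  (order 2)
  s: s → m  (order 2)
  f: f → s → v → m  (order 4)
  v: v → s → f → m  (order 4)
Elements of order 4: {a, f, t, v}.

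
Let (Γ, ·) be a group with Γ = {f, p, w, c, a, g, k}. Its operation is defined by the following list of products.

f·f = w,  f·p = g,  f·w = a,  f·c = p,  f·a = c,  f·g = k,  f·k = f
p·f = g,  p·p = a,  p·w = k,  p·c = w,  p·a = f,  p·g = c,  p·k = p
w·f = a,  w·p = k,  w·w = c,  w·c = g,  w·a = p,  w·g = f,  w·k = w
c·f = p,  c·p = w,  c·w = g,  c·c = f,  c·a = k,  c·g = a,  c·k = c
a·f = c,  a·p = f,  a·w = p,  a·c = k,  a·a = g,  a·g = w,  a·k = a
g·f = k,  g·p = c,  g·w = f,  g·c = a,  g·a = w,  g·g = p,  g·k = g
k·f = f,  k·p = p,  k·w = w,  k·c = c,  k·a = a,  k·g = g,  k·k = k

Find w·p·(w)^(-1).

The identity is k. In row w, the entry k sits in column p, so w^(-1) = p.
w·p = k
k·p = p
(Structurally, Γ here is isomorphic to the cyclic group Z_7.)

p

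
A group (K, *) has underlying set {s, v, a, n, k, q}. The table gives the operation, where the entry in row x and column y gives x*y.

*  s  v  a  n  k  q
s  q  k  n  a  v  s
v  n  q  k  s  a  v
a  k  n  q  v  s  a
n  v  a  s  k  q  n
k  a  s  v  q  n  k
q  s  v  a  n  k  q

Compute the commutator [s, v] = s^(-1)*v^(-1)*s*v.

n

Identity is q; from the table s^(-1) = s and v^(-1) = v.
s*v = k
k*s = a
a*v = n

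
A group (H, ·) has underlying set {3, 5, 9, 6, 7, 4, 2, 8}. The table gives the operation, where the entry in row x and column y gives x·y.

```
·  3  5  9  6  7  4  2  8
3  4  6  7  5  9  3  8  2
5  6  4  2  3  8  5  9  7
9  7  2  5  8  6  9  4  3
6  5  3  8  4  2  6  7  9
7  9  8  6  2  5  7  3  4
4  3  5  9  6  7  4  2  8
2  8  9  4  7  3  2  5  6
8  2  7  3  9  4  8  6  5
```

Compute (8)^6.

8^1 = 8
8^2 = 8·8 = 5
8^3 = 5·8 = 7
8^4 = 7·8 = 4
8^5 = 4·8 = 8
8^6 = 8·8 = 5
(Structurally, H here is isomorphic to Z_2 x Z_4.)

5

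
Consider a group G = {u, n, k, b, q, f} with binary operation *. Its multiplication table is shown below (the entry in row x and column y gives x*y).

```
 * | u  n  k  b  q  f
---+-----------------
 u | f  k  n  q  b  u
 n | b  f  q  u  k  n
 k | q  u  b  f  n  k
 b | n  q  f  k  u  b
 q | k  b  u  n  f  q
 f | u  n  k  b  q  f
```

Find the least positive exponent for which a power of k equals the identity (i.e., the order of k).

The identity element is f (its row matches the header).
k^1 = k
k^2 = k*k = b
k^3 = b*k = f
The first power of k equal to the identity is k^3, so ord(k) = 3.
(Structurally, G here is isomorphic to the symmetric group S_3.)

3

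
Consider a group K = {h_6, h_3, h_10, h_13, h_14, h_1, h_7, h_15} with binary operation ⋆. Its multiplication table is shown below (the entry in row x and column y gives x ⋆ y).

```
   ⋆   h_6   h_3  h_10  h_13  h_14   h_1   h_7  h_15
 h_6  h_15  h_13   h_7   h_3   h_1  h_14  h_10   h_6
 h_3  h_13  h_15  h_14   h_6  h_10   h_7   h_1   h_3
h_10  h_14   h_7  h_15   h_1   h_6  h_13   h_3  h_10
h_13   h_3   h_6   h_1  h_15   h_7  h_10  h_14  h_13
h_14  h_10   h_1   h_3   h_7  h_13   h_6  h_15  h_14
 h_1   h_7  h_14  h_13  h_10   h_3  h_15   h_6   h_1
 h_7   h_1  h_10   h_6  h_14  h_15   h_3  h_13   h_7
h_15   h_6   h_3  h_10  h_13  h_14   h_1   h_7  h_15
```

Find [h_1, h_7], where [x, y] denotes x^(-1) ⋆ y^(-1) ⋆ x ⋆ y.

Identity is h_15; from the table h_1^(-1) = h_1 and h_7^(-1) = h_14.
h_1 ⋆ h_14 = h_3
h_3 ⋆ h_1 = h_7
h_7 ⋆ h_7 = h_13

h_13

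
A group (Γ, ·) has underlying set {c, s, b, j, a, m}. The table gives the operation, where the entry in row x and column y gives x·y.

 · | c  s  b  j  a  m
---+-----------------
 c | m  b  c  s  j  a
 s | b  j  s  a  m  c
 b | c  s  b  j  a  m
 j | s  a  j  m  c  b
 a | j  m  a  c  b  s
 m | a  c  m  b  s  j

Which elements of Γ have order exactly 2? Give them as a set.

Identity is b. Compute the order of each non-identity element by repeated multiplication:
  c: c → m → a → j → s → b  (order 6)
  s: s → j → a → m → c → b  (order 6)
  j: j → m → b  (order 3)
  a: a → b  (order 2)
  m: m → j → b  (order 3)
Elements of order 2: {a}.

{a}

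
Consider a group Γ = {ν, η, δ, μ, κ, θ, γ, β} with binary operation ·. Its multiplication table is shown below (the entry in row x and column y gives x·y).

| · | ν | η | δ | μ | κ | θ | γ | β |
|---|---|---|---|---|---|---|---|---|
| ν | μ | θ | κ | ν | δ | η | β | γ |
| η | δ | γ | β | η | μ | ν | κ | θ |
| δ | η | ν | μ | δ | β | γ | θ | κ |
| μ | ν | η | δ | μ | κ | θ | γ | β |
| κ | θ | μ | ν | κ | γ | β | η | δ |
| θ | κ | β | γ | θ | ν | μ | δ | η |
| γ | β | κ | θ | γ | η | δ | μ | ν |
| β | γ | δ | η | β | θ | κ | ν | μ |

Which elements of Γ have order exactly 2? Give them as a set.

{β, γ, δ, θ, ν}

Identity is μ. Compute the order of each non-identity element by repeated multiplication:
  ν: ν → μ  (order 2)
  η: η → γ → κ → μ  (order 4)
  δ: δ → μ  (order 2)
  κ: κ → γ → η → μ  (order 4)
  θ: θ → μ  (order 2)
  γ: γ → μ  (order 2)
  β: β → μ  (order 2)
Elements of order 2: {β, γ, δ, θ, ν}.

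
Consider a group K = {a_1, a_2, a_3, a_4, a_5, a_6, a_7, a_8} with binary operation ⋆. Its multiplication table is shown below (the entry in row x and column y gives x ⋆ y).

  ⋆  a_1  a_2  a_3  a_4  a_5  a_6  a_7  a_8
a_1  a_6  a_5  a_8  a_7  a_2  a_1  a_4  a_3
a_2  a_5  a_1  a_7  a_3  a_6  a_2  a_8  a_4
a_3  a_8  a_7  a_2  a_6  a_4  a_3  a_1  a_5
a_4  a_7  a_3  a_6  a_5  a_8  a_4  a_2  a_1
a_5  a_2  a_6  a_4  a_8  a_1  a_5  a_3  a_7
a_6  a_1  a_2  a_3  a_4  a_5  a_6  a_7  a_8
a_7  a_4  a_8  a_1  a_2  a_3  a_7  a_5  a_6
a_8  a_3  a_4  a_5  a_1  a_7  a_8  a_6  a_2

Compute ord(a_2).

The identity element is a_6 (its row matches the header).
a_2^1 = a_2
a_2^2 = a_2 ⋆ a_2 = a_1
a_2^3 = a_1 ⋆ a_2 = a_5
a_2^4 = a_5 ⋆ a_2 = a_6
The first power of a_2 equal to the identity is a_2^4, so ord(a_2) = 4.
(Structurally, K here is isomorphic to the cyclic group Z_8.)

4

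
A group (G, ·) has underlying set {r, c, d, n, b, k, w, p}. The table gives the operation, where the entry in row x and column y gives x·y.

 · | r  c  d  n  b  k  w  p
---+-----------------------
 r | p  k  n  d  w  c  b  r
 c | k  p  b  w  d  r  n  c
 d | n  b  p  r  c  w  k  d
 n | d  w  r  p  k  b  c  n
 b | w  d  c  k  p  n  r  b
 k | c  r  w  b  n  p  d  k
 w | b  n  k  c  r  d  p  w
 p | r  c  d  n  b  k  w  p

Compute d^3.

d

d^1 = d
d^2 = d·d = p
d^3 = p·d = d
(Structurally, G here is isomorphic to the elementary abelian group (Z_2)^3.)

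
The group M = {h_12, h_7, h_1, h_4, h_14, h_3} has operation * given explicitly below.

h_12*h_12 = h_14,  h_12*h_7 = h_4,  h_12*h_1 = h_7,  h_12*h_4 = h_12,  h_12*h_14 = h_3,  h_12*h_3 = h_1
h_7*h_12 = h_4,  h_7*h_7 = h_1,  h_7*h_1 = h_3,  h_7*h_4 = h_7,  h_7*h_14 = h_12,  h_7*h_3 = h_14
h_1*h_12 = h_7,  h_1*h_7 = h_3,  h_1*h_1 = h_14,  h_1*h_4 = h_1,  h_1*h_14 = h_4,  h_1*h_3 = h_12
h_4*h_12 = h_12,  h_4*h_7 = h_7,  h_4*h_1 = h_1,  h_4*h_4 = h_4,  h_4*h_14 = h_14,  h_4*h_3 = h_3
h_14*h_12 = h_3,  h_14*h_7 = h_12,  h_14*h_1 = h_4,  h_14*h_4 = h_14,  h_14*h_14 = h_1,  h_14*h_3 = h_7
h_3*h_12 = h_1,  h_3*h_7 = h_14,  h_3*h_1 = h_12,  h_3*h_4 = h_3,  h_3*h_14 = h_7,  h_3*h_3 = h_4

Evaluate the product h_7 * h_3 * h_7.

h_12

h_7 * h_3 = h_14
h_14 * h_7 = h_12
(Structurally, M here is isomorphic to the cyclic group Z_6.)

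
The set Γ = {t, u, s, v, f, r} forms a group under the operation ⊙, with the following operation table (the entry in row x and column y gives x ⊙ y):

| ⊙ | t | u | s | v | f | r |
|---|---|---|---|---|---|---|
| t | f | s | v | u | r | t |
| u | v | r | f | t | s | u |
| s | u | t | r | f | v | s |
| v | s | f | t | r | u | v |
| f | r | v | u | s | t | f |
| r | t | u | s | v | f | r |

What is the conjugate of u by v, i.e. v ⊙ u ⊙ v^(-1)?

The identity is r. In row v, the entry r sits in column v, so v^(-1) = v.
v ⊙ u = f
f ⊙ v = s

s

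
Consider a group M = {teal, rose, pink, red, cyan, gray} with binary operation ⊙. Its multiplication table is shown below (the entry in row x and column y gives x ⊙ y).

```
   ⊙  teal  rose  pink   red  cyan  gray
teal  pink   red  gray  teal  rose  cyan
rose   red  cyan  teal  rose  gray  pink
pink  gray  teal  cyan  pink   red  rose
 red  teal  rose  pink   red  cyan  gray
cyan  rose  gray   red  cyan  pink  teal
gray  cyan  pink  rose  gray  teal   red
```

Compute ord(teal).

6

The identity element is red (its row matches the header).
teal^1 = teal
teal^2 = teal ⊙ teal = pink
teal^3 = pink ⊙ teal = gray
teal^4 = gray ⊙ teal = cyan
teal^5 = cyan ⊙ teal = rose
teal^6 = rose ⊙ teal = red
The first power of teal equal to the identity is teal^6, so ord(teal) = 6.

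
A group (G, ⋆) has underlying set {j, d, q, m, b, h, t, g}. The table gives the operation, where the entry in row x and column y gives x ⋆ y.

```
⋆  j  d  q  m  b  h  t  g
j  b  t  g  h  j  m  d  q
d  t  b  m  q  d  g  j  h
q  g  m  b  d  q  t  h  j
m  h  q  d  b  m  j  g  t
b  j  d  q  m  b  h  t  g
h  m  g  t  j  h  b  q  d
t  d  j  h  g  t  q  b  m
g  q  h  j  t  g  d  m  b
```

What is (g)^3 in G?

g

g^1 = g
g^2 = g ⋆ g = b
g^3 = b ⋆ g = g
(Structurally, G here is isomorphic to the elementary abelian group (Z_2)^3.)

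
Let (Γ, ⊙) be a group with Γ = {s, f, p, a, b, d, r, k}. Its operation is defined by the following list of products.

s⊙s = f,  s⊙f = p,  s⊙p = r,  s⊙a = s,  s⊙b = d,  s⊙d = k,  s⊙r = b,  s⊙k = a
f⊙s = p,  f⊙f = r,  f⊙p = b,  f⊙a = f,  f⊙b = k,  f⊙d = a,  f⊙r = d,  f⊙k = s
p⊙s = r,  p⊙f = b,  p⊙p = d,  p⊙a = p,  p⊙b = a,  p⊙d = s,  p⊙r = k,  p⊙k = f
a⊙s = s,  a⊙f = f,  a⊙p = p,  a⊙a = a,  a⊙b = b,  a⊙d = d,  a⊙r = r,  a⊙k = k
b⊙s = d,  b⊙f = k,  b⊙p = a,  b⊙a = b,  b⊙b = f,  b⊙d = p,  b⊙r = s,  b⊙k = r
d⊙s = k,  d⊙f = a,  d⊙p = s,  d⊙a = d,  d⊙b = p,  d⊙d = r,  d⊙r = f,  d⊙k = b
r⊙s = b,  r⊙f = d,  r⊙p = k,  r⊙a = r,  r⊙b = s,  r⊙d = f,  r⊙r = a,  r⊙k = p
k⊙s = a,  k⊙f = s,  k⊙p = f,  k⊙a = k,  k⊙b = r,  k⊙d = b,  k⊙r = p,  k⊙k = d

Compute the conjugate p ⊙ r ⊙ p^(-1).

The identity is a. In row p, the entry a sits in column b, so p^(-1) = b.
p ⊙ r = k
k ⊙ b = r
(Structurally, Γ here is isomorphic to the cyclic group Z_8.)

r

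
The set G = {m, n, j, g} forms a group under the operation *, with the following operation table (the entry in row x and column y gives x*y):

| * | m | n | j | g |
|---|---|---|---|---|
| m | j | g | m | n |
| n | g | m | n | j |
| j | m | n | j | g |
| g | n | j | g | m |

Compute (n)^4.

n^1 = n
n^2 = n*n = m
n^3 = m*n = g
n^4 = g*n = j
(Structurally, G here is isomorphic to the cyclic group Z_4.)

j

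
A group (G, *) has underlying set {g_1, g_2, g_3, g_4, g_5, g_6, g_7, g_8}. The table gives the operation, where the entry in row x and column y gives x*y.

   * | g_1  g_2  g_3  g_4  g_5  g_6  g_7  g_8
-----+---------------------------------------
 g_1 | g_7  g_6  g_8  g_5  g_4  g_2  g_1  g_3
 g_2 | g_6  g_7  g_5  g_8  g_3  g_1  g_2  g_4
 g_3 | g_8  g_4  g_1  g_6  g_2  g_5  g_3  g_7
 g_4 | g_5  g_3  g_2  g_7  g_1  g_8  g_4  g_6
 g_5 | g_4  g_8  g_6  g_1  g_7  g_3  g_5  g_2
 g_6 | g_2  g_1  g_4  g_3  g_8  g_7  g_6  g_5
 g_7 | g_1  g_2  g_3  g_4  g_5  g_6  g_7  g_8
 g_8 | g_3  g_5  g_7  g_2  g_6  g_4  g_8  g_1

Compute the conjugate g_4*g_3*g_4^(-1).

The identity is g_7. In row g_4, the entry g_7 sits in column g_4, so g_4^(-1) = g_4.
g_4*g_3 = g_2
g_2*g_4 = g_8
(Structurally, G here is isomorphic to the dihedral group D_4.)

g_8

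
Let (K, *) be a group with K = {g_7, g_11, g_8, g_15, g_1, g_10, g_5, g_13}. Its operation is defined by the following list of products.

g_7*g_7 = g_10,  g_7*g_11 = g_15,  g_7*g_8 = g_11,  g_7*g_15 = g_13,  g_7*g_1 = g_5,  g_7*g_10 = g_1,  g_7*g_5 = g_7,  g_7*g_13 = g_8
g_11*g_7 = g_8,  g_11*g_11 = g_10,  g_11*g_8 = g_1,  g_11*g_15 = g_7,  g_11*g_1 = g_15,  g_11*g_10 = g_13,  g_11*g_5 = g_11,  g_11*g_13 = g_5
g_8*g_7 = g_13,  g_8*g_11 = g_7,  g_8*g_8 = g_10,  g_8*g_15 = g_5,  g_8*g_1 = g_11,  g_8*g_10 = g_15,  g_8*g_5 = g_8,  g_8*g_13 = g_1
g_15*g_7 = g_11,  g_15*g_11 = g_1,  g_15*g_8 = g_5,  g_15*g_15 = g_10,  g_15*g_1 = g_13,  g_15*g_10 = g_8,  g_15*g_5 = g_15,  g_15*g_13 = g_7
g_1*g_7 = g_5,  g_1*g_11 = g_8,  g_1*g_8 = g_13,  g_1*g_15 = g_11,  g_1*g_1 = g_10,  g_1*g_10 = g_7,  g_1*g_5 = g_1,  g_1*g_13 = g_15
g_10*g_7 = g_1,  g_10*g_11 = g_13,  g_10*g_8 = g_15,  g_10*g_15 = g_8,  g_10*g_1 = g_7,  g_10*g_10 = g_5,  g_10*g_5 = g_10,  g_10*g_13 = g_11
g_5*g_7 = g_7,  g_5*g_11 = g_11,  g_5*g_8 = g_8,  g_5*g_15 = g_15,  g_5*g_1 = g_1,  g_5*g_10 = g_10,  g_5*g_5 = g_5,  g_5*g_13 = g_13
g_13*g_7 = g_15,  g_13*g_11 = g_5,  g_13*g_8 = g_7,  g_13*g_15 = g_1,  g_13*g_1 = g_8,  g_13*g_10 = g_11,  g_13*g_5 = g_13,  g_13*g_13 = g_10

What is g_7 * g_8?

Read row g_7, column g_8: g_7 * g_8 = g_11.

g_11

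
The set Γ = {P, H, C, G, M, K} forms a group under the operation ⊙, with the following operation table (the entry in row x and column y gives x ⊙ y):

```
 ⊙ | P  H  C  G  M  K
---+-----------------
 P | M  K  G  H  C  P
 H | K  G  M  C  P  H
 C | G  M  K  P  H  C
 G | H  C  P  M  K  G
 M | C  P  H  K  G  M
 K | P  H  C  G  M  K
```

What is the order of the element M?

3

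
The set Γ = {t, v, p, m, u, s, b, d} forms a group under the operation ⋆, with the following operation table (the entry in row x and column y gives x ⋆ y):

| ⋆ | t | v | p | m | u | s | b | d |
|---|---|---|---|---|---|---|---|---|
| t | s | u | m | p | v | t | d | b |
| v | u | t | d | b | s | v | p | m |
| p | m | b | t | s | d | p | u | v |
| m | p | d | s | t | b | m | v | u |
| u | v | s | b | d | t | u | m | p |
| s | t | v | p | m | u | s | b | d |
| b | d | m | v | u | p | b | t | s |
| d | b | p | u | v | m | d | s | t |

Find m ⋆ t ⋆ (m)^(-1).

The identity is s. In row m, the entry s sits in column p, so m^(-1) = p.
m ⋆ t = p
p ⋆ p = t

t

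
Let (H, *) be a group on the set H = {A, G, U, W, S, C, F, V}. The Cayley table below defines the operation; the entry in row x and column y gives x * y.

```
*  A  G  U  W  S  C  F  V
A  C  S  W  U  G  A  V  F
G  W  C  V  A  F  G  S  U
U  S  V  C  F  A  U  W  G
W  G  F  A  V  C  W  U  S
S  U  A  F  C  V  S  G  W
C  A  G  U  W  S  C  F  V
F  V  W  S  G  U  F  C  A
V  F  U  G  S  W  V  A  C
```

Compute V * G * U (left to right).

V * G = U
U * U = C

C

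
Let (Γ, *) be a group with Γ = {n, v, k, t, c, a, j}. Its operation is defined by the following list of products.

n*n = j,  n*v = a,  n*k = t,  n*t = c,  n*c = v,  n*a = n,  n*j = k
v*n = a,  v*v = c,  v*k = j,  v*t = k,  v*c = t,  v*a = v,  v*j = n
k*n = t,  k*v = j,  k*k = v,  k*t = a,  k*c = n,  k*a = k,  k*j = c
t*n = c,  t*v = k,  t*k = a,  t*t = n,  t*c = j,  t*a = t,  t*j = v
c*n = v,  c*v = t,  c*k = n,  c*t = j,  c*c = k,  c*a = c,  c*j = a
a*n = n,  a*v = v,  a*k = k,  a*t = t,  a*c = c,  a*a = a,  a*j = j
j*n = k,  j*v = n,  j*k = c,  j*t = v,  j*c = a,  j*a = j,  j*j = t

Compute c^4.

v

c^1 = c
c^2 = c*c = k
c^3 = k*c = n
c^4 = n*c = v
(Structurally, Γ here is isomorphic to the cyclic group Z_7.)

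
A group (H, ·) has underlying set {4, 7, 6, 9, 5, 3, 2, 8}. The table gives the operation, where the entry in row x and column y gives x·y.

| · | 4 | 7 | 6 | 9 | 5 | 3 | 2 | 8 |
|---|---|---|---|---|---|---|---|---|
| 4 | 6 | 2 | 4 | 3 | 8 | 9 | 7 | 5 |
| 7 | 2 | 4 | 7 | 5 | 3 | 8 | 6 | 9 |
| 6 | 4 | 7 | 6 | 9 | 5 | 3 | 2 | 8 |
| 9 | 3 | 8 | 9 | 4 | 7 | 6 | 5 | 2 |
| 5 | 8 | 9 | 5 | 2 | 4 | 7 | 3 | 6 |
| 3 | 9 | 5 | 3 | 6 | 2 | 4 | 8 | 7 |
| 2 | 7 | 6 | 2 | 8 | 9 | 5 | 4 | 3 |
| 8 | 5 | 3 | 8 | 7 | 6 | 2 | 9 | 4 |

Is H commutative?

8·9 = 7 but 9·8 = 2.
Since 8 and 9 do not commute, H is not abelian.

No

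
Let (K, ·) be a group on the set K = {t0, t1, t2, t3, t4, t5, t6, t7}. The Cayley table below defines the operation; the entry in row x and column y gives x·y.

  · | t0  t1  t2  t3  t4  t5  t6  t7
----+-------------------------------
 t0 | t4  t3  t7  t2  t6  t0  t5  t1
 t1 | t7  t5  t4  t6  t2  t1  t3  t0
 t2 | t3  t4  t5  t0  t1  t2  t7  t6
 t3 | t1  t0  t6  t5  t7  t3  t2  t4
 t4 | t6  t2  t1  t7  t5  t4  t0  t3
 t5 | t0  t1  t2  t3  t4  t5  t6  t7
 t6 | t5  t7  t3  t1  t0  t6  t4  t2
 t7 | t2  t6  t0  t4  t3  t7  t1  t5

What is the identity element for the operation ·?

The identity e satisfies e·x = x for all x, so its row in the table reproduces the column headers.
Row t5 reads: t0, t1, t2, t3, t4, t5, t6, t7 — exactly the header order. So t5 is the identity.
(Structurally, K here is isomorphic to the dihedral group D_4.)

t5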